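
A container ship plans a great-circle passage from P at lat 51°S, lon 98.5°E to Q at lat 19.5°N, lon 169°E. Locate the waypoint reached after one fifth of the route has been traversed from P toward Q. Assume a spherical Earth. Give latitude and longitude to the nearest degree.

Write both endpoints as unit vectors p₁, p₂ with components (cos φ cos λ, cos φ sin λ, sin φ).
The central angle between the endpoints is δ = arccos(p₁·p₂) ≈ 1.632 rad (93.5°).
Interpolate at f = 1/5 with slerp weights a = sin((1−f)δ)/sin δ ≈ 0.967, b = sin(fδ)/sin δ ≈ 0.321.
p = a·p₁ + b·p₂ ≈ (-0.387, 0.660, -0.644); φ = arcsin(p_z) ≈ -40.10°, λ = atan2(p_y, p_x) ≈ 120.42°.

≈ lat 40°S, lon 120°E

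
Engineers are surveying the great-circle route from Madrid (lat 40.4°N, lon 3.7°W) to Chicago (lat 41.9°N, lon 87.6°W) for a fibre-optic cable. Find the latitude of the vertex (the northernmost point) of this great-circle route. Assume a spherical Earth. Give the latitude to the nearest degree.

The great circle lies in the plane with unit normal n̂ = (p₁ × p₂)/|p₁ × p₂|.
Here n̂_z ≈ -0.648; the vertex latitude is φ_max = arccos|n̂_z| ≈ 49.6°.
Check via Clairaut: cos φ_max = |cos φ₁| · sin C = cos(40.4°)·sin(58.3°) ≈ 0.648, again giving ≈ 49.6°.

≈ 50°N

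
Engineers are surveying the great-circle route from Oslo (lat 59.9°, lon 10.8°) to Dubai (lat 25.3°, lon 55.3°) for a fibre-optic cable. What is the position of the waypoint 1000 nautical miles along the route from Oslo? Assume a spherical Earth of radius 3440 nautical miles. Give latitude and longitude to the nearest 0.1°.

Write both endpoints as unit vectors p₁, p₂ with components (cos φ cos λ, cos φ sin λ, sin φ).
The central angle between the endpoints is δ = arccos(p₁·p₂) ≈ 0.805 rad (46.1°). The total great-circle distance is δ·R ≈ 0.805 × 3440 ≈ 2769 nmi, so the target fraction is f = 1000/2769 ≈ 0.361.
Interpolate at f ≈ 0.361 with slerp weights a = sin((1−f)δ)/sin δ ≈ 0.682, b = sin(fδ)/sin δ ≈ 0.398.
p = a·p₁ + b·p₂ ≈ (0.541, 0.360, 0.760); φ = arcsin(p_z) ≈ 49.49°, λ = atan2(p_y, p_x) ≈ 33.63°.

≈ lat 49.5°, lon 33.6°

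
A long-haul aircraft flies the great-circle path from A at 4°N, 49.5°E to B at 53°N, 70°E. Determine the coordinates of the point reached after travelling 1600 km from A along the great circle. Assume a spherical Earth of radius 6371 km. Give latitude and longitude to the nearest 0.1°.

≈ 17.8°N, 53.5°E

Convert each endpoint to a unit vector on the sphere (x = cos φ cos λ, y = cos φ sin λ, z = sin φ).
The central angle between the endpoints is δ = arccos(p₁·p₂) ≈ 0.905 rad (51.8°). The total great-circle distance is δ·R ≈ 0.905 × 6371 ≈ 5763 km, so the target fraction is f = 1600/5763 ≈ 0.278.
Interpolate at f ≈ 0.278 with slerp weights a = sin((1−f)δ)/sin δ ≈ 0.773, b = sin(fδ)/sin δ ≈ 0.316.
p = a·p₁ + b·p₂ ≈ (0.566, 0.765, 0.306); φ = arcsin(p_z) ≈ 17.84°, λ = atan2(p_y, p_x) ≈ 53.51°.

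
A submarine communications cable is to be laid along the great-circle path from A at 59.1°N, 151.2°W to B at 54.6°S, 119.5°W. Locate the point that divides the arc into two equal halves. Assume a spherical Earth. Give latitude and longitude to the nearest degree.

≈ 2°N, 134°W

Convert each endpoint to a unit vector on the sphere (x = cos φ cos λ, y = cos φ sin λ, z = sin φ).
The central angle between the endpoints is δ = arccos(p₁·p₂) ≈ 2.033 rad (116.5°).
Interpolate at f = 1/2 with slerp weights a = sin((1−f)δ)/sin δ ≈ 0.950, b = sin(fδ)/sin δ ≈ 0.950.
p = a·p₁ + b·p₂ ≈ (-0.699, -0.714, 0.041); φ = arcsin(p_z) ≈ 2.34°, λ = atan2(p_y, p_x) ≈ -134.37°.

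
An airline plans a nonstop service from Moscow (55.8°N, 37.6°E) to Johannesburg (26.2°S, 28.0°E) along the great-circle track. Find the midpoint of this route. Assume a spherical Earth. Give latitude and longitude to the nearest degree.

Write both endpoints as unit vectors p₁, p₂ with components (cos φ cos λ, cos φ sin λ, sin φ).
The central angle between the endpoints is δ = arccos(p₁·p₂) ≈ 1.438 rad (82.4°).
Interpolate at f = 1/2 with slerp weights a = sin((1−f)δ)/sin δ ≈ 0.665, b = sin(fδ)/sin δ ≈ 0.665.
p = a·p₁ + b·p₂ ≈ (0.822, 0.508, 0.256); φ = arcsin(p_z) ≈ 14.85°, λ = atan2(p_y, p_x) ≈ 31.70°.

≈ (15°N, 32°E)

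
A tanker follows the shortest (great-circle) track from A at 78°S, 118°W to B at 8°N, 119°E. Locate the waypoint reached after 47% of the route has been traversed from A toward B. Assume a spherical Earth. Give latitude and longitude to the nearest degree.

≈ 46°S, 131°E

Write both endpoints as unit vectors p₁, p₂ with components (cos φ cos λ, cos φ sin λ, sin φ).
The central angle between the endpoints is δ = arccos(p₁·p₂) ≈ 1.822 rad (104.4°).
Interpolate at f = 0.47 with slerp weights a = sin((1−f)δ)/sin δ ≈ 0.849, b = sin(fδ)/sin δ ≈ 0.780.
p = a·p₁ + b·p₂ ≈ (-0.457, 0.520, -0.722); φ = arcsin(p_z) ≈ -46.21°, λ = atan2(p_y, p_x) ≈ 131.35°.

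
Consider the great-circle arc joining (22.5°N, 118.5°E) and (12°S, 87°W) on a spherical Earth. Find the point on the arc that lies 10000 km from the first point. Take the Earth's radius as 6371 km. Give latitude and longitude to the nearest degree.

The haversine formula gives a central angle δ ≈ 2.680 rad (153.5°) between the endpoints. The total great-circle distance is δ·R ≈ 2.680 × 6371 ≈ 17073 km, so the target fraction is f = 10000/17073 ≈ 0.586.
Interpolate at f ≈ 0.586 with slerp weights a = sin((1−f)δ)/sin δ ≈ 2.010, b = sin(fδ)/sin δ ≈ 2.244.
p = a·p₁ + b·p₂ ≈ (-0.771, -0.560, 0.303); φ = arcsin(p_z) ≈ 17.62°, λ = atan2(p_y, p_x) ≈ -144.02°.

≈ (18°N, 144°W)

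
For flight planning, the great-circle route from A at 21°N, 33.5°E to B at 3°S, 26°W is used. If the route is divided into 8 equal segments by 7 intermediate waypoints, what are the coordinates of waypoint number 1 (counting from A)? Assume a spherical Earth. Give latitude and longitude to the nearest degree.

The haversine formula gives a central angle δ ≈ 1.099 rad (63.0°) between the endpoints.
Interpolate at f = 1/8 with slerp weights a = sin((1−f)δ)/sin δ ≈ 0.921, b = sin(fδ)/sin δ ≈ 0.154.
p = a·p₁ + b·p₂ ≈ (0.855, 0.407, 0.322); φ = arcsin(p_z) ≈ 18.78°, λ = atan2(p_y, p_x) ≈ 25.47°.

≈ 19°N, 25°E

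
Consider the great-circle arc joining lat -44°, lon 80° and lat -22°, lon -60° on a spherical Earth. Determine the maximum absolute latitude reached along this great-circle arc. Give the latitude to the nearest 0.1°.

≈ -63.7°

The great circle lies in the plane with unit normal n̂ = (p₁ × p₂)/|p₁ × p₂|.
Here n̂_z ≈ -0.443; the vertex latitude is φ_max = arccos|n̂_z| ≈ 63.7°.
Check via Clairaut: cos φ_max = |cos φ₁| · sin C = cos(44.0°)·sin(142.0°) ≈ 0.443, again giving ≈ 63.7°.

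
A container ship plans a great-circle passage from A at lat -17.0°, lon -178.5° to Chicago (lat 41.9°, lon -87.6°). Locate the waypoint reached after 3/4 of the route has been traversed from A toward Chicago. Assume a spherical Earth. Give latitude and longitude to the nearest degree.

Write both endpoints as unit vectors p₁, p₂ with components (cos φ cos λ, cos φ sin λ, sin φ).
The central angle between the endpoints is δ = arccos(p₁·p₂) ≈ 1.779 rad (101.9°).
Interpolate at f = 3/4 with slerp weights a = sin((1−f)δ)/sin δ ≈ 0.440, b = sin(fδ)/sin δ ≈ 0.994.
p = a·p₁ + b·p₂ ≈ (-0.389, -0.750, 0.535); φ = arcsin(p_z) ≈ 32.34°, λ = atan2(p_y, p_x) ≈ -117.44°.

≈ lat 32°, lon -117°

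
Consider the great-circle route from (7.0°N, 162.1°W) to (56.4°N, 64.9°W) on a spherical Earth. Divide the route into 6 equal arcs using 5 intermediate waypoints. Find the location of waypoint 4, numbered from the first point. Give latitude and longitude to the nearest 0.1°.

Write both endpoints as unit vectors p₁, p₂ with components (cos φ cos λ, cos φ sin λ, sin φ).
The central angle between the endpoints is δ = arccos(p₁·p₂) ≈ 1.538 rad (88.1°).
Interpolate at f = 4/6 with slerp weights a = sin((1−f)δ)/sin δ ≈ 0.491, b = sin(fδ)/sin δ ≈ 0.855.
p = a·p₁ + b·p₂ ≈ (-0.263, -0.578, 0.772); φ = arcsin(p_z) ≈ 50.56°, λ = atan2(p_y, p_x) ≈ -114.43°.

≈ (50.6°N, 114.4°W)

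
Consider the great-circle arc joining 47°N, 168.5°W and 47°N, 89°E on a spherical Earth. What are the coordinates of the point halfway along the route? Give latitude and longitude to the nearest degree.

≈ 60°N, 140°E

Write both endpoints as unit vectors p₁, p₂ with components (cos φ cos λ, cos φ sin λ, sin φ).
The central angle between the endpoints is δ = arccos(p₁·p₂) ≈ 1.122 rad (64.3°).
Interpolate at f = 1/2 with slerp weights a = sin((1−f)δ)/sin δ ≈ 0.590, b = sin(fδ)/sin δ ≈ 0.590.
p = a·p₁ + b·p₂ ≈ (-0.388, 0.322, 0.864); φ = arcsin(p_z) ≈ 59.73°, λ = atan2(p_y, p_x) ≈ 140.25°.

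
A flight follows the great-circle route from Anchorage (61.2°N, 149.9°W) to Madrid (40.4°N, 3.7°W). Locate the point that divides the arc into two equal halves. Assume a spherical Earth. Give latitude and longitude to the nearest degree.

≈ 74°N, 40°W

Write both endpoints as unit vectors p₁, p₂ with components (cos φ cos λ, cos φ sin λ, sin φ).
The central angle between the endpoints is δ = arccos(p₁·p₂) ≈ 1.305 rad (74.7°).
Interpolate at f = 1/2 with slerp weights a = sin((1−f)δ)/sin δ ≈ 0.629, b = sin(fδ)/sin δ ≈ 0.629.
p = a·p₁ + b·p₂ ≈ (0.216, -0.183, 0.959); φ = arcsin(p_z) ≈ 73.56°, λ = atan2(p_y, p_x) ≈ -40.27°.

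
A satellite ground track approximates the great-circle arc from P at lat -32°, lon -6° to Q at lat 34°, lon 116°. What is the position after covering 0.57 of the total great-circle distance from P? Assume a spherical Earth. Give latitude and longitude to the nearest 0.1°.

Write both endpoints as unit vectors p₁, p₂ with components (cos φ cos λ, cos φ sin λ, sin φ).
The central angle between the endpoints is δ = arccos(p₁·p₂) ≈ 2.304 rad (132.0°).
Interpolate at f = 0.57 with slerp weights a = sin((1−f)δ)/sin δ ≈ 1.125, b = sin(fδ)/sin δ ≈ 1.301.
p = a·p₁ + b·p₂ ≈ (0.476, 0.870, 0.131); φ = arcsin(p_z) ≈ 7.54°, λ = atan2(p_y, p_x) ≈ 61.30°.

≈ lat 7.5°, lon 61.3°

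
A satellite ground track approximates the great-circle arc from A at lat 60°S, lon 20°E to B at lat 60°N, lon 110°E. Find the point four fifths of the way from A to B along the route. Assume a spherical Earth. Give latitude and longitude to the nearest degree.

From cos δ = sin φ₁ sin φ₂ + cos φ₁ cos φ₂ cos Δλ, the central angle is δ ≈ 2.419 rad (138.6°).
Interpolate at f = 4/5 with slerp weights a = sin((1−f)δ)/sin δ ≈ 0.703, b = sin(fδ)/sin δ ≈ 1.413.
p = a·p₁ + b·p₂ ≈ (0.089, 0.784, 0.614); φ = arcsin(p_z) ≈ 37.91°, λ = atan2(p_y, p_x) ≈ 83.54°.

≈ lat 38°N, lon 84°E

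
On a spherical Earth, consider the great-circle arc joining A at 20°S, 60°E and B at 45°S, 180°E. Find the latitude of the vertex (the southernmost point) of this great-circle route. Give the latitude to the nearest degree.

≈ 55°S

The great circle lies in the plane with unit normal n̂ = (p₁ × p₂)/|p₁ × p₂|.
Here n̂_z ≈ +0.578; the vertex latitude is φ_max = arccos|n̂_z| ≈ 54.7°.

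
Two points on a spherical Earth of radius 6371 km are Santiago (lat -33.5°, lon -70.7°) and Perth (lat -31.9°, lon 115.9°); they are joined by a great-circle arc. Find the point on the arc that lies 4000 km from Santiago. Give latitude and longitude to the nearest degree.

Convert each endpoint to a unit vector on the sphere (x = cos φ cos λ, y = cos φ sin λ, z = sin φ).
The central angle between the endpoints is δ = arccos(p₁·p₂) ≈ 1.995 rad (114.3°). The total great-circle distance is δ·R ≈ 1.995 × 6371 ≈ 12710 km, so the target fraction is f = 4000/12710 ≈ 0.315.
Interpolate at f ≈ 0.315 with slerp weights a = sin((1−f)δ)/sin δ ≈ 1.075, b = sin(fδ)/sin δ ≈ 0.645.
p = a·p₁ + b·p₂ ≈ (0.057, -0.353, -0.934); φ = arcsin(p_z) ≈ -69.02°, λ = atan2(p_y, p_x) ≈ -80.82°.

≈ lat -69°, lon -81°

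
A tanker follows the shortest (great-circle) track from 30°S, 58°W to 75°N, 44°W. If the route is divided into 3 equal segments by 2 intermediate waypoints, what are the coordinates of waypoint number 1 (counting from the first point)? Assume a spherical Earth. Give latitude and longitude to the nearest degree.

≈ 5°N, 56°W

Write both endpoints as unit vectors p₁, p₂ with components (cos φ cos λ, cos φ sin λ, sin φ).
The central angle between the endpoints is δ = arccos(p₁·p₂) ≈ 1.839 rad (105.4°).
Interpolate at f = 1/3 with slerp weights a = sin((1−f)δ)/sin δ ≈ 0.976, b = sin(fδ)/sin δ ≈ 0.597.
p = a·p₁ + b·p₂ ≈ (0.559, -0.824, 0.088); φ = arcsin(p_z) ≈ 5.07°, λ = atan2(p_y, p_x) ≈ -55.85°.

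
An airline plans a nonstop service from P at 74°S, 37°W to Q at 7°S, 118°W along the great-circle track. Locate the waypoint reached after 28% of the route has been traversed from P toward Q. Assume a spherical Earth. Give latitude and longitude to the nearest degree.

Write both endpoints as unit vectors p₁, p₂ with components (cos φ cos λ, cos φ sin λ, sin φ).
The central angle between the endpoints is δ = arccos(p₁·p₂) ≈ 1.410 rad (80.8°).
Interpolate at f = 0.28 with slerp weights a = sin((1−f)δ)/sin δ ≈ 0.861, b = sin(fδ)/sin δ ≈ 0.390.
p = a·p₁ + b·p₂ ≈ (0.008, -0.484, -0.875); φ = arcsin(p_z) ≈ -61.03°, λ = atan2(p_y, p_x) ≈ -89.07°.

≈ 61°S, 89°W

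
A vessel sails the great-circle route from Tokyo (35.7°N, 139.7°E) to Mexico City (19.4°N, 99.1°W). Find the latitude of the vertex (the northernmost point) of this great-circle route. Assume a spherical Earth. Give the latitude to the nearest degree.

≈ 48°N

The great circle lies in the plane with unit normal n̂ = (p₁ × p₂)/|p₁ × p₂|.
Here n̂_z ≈ +0.669; the vertex latitude is φ_max = arccos|n̂_z| ≈ 48.0°.
Check via Clairaut: cos φ_max = |cos φ₁| · sin C = cos(35.7°)·sin(55.5°) ≈ 0.669, again giving ≈ 48.0°.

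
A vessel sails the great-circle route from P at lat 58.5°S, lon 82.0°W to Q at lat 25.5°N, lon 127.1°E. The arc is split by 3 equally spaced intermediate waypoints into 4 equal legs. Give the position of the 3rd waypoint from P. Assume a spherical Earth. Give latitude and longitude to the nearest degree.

Convert each endpoint to a unit vector on the sphere (x = cos φ cos λ, y = cos φ sin λ, z = sin φ).
The central angle between the endpoints is δ = arccos(p₁·p₂) ≈ 2.464 rad (141.2°).
Interpolate at f = 3/4 with slerp weights a = sin((1−f)δ)/sin δ ≈ 0.922, b = sin(fδ)/sin δ ≈ 1.534.
p = a·p₁ + b·p₂ ≈ (-0.768, 0.628, -0.125); φ = arcsin(p_z) ≈ -7.20°, λ = atan2(p_y, p_x) ≈ 140.76°.

≈ lat 7°S, lon 141°E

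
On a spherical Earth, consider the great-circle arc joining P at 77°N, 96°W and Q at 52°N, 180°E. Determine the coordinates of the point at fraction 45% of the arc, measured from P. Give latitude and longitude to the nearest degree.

≈ 70°N, 157°W

Convert each endpoint to a unit vector on the sphere (x = cos φ cos λ, y = cos φ sin λ, z = sin φ).
The central angle between the endpoints is δ = arccos(p₁·p₂) ≈ 0.672 rad (38.5°).
Interpolate at f = 0.45 with slerp weights a = sin((1−f)δ)/sin δ ≈ 0.580, b = sin(fδ)/sin δ ≈ 0.478.
p = a·p₁ + b·p₂ ≈ (-0.308, -0.130, 0.942); φ = arcsin(p_z) ≈ 70.46°, λ = atan2(p_y, p_x) ≈ -157.16°.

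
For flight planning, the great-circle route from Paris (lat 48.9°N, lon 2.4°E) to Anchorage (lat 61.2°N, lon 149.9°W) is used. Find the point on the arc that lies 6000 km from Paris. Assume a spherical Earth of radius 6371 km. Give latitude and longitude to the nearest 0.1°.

≈ lat 73.6°N, lon 133.8°W

Write both endpoints as unit vectors p₁, p₂ with components (cos φ cos λ, cos φ sin λ, sin φ).
The central angle between the endpoints is δ = arccos(p₁·p₂) ≈ 1.181 rad (67.7°). The total great-circle distance is δ·R ≈ 1.181 × 6371 ≈ 7524 km, so the target fraction is f = 6000/7524 ≈ 0.797.
Interpolate at f ≈ 0.797 with slerp weights a = sin((1−f)δ)/sin δ ≈ 0.256, b = sin(fδ)/sin δ ≈ 0.874.
p = a·p₁ + b·p₂ ≈ (-0.196, -0.204, 0.959); φ = arcsin(p_z) ≈ 73.56°, λ = atan2(p_y, p_x) ≈ -133.84°.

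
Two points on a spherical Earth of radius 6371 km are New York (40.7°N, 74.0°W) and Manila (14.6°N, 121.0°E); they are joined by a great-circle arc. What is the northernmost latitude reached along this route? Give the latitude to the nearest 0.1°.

The great circle lies in the plane with unit normal n̂ = (p₁ × p₂)/|p₁ × p₂|.
Here n̂_z ≈ -0.226; the vertex latitude is φ_max = arccos|n̂_z| ≈ 76.9°.
Check via Clairaut: cos φ_max = |cos φ₁| · sin C = cos(40.7°)·sin(17.4°) ≈ 0.226, again giving ≈ 76.9°.

≈ 76.9°N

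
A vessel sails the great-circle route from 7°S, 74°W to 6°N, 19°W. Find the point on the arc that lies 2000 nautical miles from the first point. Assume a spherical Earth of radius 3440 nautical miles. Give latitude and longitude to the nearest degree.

Convert each endpoint to a unit vector on the sphere (x = cos φ cos λ, y = cos φ sin λ, z = sin φ).
The central angle between the endpoints is δ = arccos(p₁·p₂) ≈ 0.984 rad (56.4°). The total great-circle distance is δ·R ≈ 0.984 × 3440 ≈ 3386 nmi, so the target fraction is f = 2000/3386 ≈ 0.591.
Interpolate at f ≈ 0.591 with slerp weights a = sin((1−f)δ)/sin δ ≈ 0.471, b = sin(fδ)/sin δ ≈ 0.659.
p = a·p₁ + b·p₂ ≈ (0.749, -0.663, 0.012); φ = arcsin(p_z) ≈ 0.66°, λ = atan2(p_y, p_x) ≈ -41.51°.

≈ 1°N, 42°W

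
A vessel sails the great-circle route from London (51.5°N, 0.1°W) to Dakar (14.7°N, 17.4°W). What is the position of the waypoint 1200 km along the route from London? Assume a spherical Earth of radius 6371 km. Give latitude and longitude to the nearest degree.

The haversine formula gives a central angle δ ≈ 0.686 rad (39.3°) between the endpoints. The total great-circle distance is δ·R ≈ 0.686 × 6371 ≈ 4373 km, so the target fraction is f = 1200/4373 ≈ 0.274.
Interpolate at f ≈ 0.274 with slerp weights a = sin((1−f)δ)/sin δ ≈ 0.754, b = sin(fδ)/sin δ ≈ 0.295.
p = a·p₁ + b·p₂ ≈ (0.742, -0.086, 0.665); φ = arcsin(p_z) ≈ 41.67°, λ = atan2(p_y, p_x) ≈ -6.63°.

≈ 42°N, 7°W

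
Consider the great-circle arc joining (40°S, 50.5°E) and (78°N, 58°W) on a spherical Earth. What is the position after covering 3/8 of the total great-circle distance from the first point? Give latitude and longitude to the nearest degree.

From cos δ = sin φ₁ sin φ₂ + cos φ₁ cos φ₂ cos Δλ, the central angle is δ ≈ 2.318 rad (132.8°).
Interpolate at f = 3/8 with slerp weights a = sin((1−f)δ)/sin δ ≈ 1.352, b = sin(fδ)/sin δ ≈ 1.041.
p = a·p₁ + b·p₂ ≈ (0.774, 0.616, 0.149); φ = arcsin(p_z) ≈ 8.55°, λ = atan2(p_y, p_x) ≈ 38.52°.

≈ (9°N, 39°E)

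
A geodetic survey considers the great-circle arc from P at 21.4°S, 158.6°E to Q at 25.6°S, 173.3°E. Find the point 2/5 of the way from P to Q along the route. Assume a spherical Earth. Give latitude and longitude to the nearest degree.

≈ 23°S, 164°E

The haversine formula gives a central angle δ ≈ 0.246 rad (14.1°) between the endpoints.
Interpolate at f = 2/5 with slerp weights a = sin((1−f)δ)/sin δ ≈ 0.604, b = sin(fδ)/sin δ ≈ 0.403.
p = a·p₁ + b·p₂ ≈ (-0.885, 0.248, -0.395); φ = arcsin(p_z) ≈ -23.24°, λ = atan2(p_y, p_x) ≈ 164.37°.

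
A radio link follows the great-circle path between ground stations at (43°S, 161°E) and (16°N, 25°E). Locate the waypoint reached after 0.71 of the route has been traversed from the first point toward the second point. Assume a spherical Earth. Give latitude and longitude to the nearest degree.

≈ (12°S, 52°E)

Write both endpoints as unit vectors p₁, p₂ with components (cos φ cos λ, cos φ sin λ, sin φ).
The central angle between the endpoints is δ = arccos(p₁·p₂) ≈ 2.337 rad (133.9°).
Interpolate at f = 0.71 with slerp weights a = sin((1−f)δ)/sin δ ≈ 0.871, b = sin(fδ)/sin δ ≈ 1.383.
p = a·p₁ + b·p₂ ≈ (0.603, 0.769, -0.213); φ = arcsin(p_z) ≈ -12.28°, λ = atan2(p_y, p_x) ≈ 51.92°.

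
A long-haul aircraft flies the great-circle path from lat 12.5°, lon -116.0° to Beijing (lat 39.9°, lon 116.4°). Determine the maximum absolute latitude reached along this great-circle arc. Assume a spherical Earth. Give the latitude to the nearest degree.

The great circle lies in the plane with unit normal n̂ = (p₁ × p₂)/|p₁ × p₂|.
Here n̂_z ≈ -0.626; the vertex latitude is φ_max = arccos|n̂_z| ≈ 51.2°.
Check via Clairaut: cos φ_max = |cos φ₁| · sin C = cos(12.5°)·sin(39.9°) ≈ 0.626, again giving ≈ 51.2°.

≈ 51°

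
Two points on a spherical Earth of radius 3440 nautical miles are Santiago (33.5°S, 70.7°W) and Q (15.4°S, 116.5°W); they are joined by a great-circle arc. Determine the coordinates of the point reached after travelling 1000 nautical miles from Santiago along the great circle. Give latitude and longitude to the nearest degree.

Write both endpoints as unit vectors p₁, p₂ with components (cos φ cos λ, cos φ sin λ, sin φ).
The central angle between the endpoints is δ = arccos(p₁·p₂) ≈ 0.785 rad (45.0°). The total great-circle distance is δ·R ≈ 0.785 × 3440 ≈ 2702 nmi, so the target fraction is f = 1000/2702 ≈ 0.370.
Interpolate at f ≈ 0.370 with slerp weights a = sin((1−f)δ)/sin δ ≈ 0.671, b = sin(fδ)/sin δ ≈ 0.405.
p = a·p₁ + b·p₂ ≈ (0.011, -0.878, -0.478); φ = arcsin(p_z) ≈ -28.57°, λ = atan2(p_y, p_x) ≈ -89.30°.

≈ (29°S, 89°W)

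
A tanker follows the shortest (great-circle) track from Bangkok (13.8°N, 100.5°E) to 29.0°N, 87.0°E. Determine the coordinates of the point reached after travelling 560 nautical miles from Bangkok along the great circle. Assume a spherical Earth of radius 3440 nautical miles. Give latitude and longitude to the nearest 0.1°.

≈ 21.1°N, 94.5°E

Convert each endpoint to a unit vector on the sphere (x = cos φ cos λ, y = cos φ sin λ, z = sin φ).
The central angle between the endpoints is δ = arccos(p₁·p₂) ≈ 0.344 rad (19.7°). The total great-circle distance is δ·R ≈ 0.344 × 3440 ≈ 1182 nmi, so the target fraction is f = 560/1182 ≈ 0.474.
Interpolate at f ≈ 0.474 with slerp weights a = sin((1−f)δ)/sin δ ≈ 0.534, b = sin(fδ)/sin δ ≈ 0.481.
p = a·p₁ + b·p₂ ≈ (-0.072, 0.930, 0.361); φ = arcsin(p_z) ≈ 21.14°, λ = atan2(p_y, p_x) ≈ 94.45°.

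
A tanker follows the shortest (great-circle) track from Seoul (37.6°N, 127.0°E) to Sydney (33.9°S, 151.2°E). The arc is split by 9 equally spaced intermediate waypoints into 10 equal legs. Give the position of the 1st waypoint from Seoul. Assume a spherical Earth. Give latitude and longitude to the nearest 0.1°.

Convert each endpoint to a unit vector on the sphere (x = cos φ cos λ, y = cos φ sin λ, z = sin φ).
The central angle between the endpoints is δ = arccos(p₁·p₂) ≈ 1.308 rad (75.0°).
Interpolate at f = 1/10 with slerp weights a = sin((1−f)δ)/sin δ ≈ 0.956, b = sin(fδ)/sin δ ≈ 0.135.
p = a·p₁ + b·p₂ ≈ (-0.554, 0.659, 0.508); φ = arcsin(p_z) ≈ 30.54°, λ = atan2(p_y, p_x) ≈ 130.06°.

≈ 30.5°N, 130.1°E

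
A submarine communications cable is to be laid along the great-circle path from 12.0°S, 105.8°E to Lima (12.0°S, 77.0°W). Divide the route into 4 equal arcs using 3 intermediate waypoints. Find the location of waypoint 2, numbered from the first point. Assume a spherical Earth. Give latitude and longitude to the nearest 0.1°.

Write both endpoints as unit vectors p₁, p₂ with components (cos φ cos λ, cos φ sin λ, sin φ).
The central angle between the endpoints is δ = arccos(p₁·p₂) ≈ 2.720 rad (155.8°).
Interpolate at f = 2/4 with slerp weights a = sin((1−f)δ)/sin δ ≈ 2.389, b = sin(fδ)/sin δ ≈ 2.389.
p = a·p₁ + b·p₂ ≈ (-0.111, -0.028, -0.993); φ = arcsin(p_z) ≈ -83.44°, λ = atan2(p_y, p_x) ≈ -165.60°.

≈ 83.4°S, 165.6°W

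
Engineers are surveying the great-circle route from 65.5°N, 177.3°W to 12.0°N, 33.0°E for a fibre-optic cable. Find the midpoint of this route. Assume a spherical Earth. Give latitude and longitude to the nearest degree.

From cos δ = sin φ₁ sin φ₂ + cos φ₁ cos φ₂ cos Δλ, the central angle is δ ≈ 1.733 rad (99.3°).
Interpolate at f = 1/2 with slerp weights a = sin((1−f)δ)/sin δ ≈ 0.772, b = sin(fδ)/sin δ ≈ 0.772.
p = a·p₁ + b·p₂ ≈ (0.314, 0.396, 0.863); φ = arcsin(p_z) ≈ 59.65°, λ = atan2(p_y, p_x) ≈ 51.64°.

≈ 60°N, 52°E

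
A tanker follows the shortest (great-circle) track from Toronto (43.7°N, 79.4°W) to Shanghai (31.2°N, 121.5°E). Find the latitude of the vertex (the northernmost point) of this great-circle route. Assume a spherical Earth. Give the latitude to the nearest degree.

The great circle lies in the plane with unit normal n̂ = (p₁ × p₂)/|p₁ × p₂|.
Here n̂_z ≈ -0.226; the vertex latitude is φ_max = arccos|n̂_z| ≈ 76.9°.

≈ 77°N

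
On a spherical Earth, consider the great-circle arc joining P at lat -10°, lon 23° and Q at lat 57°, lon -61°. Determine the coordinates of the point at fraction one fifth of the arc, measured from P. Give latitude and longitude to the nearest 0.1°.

≈ lat 6.0°, lon 12.7°

Write both endpoints as unit vectors p₁, p₂ with components (cos φ cos λ, cos φ sin λ, sin φ).
The central angle between the endpoints is δ = arccos(p₁·p₂) ≈ 1.660 rad (95.1°).
Interpolate at f = 1/5 with slerp weights a = sin((1−f)δ)/sin δ ≈ 0.975, b = sin(fδ)/sin δ ≈ 0.327.
p = a·p₁ + b·p₂ ≈ (0.970, 0.219, 0.105); φ = arcsin(p_z) ≈ 6.04°, λ = atan2(p_y, p_x) ≈ 12.73°.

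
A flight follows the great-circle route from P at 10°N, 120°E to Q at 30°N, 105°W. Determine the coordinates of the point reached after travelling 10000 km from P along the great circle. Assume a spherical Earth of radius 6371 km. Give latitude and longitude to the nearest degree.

≈ 44°N, 140°W

The haversine formula gives a central angle δ ≈ 2.113 rad (121.1°) between the endpoints. The total great-circle distance is δ·R ≈ 2.113 × 6371 ≈ 13464 km, so the target fraction is f = 10000/13464 ≈ 0.743.
Interpolate at f ≈ 0.743 with slerp weights a = sin((1−f)δ)/sin δ ≈ 0.604, b = sin(fδ)/sin δ ≈ 1.168.
p = a·p₁ + b·p₂ ≈ (-0.559, -0.462, 0.689); φ = arcsin(p_z) ≈ 43.53°, λ = atan2(p_y, p_x) ≈ -140.45°.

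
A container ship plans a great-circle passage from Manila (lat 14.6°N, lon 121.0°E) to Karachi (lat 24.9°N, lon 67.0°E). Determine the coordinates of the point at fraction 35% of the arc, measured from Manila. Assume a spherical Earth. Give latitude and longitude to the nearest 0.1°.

≈ lat 20.1°N, lon 103.0°E

Write both endpoints as unit vectors p₁, p₂ with components (cos φ cos λ, cos φ sin λ, sin φ).
The central angle between the endpoints is δ = arccos(p₁·p₂) ≈ 0.899 rad (51.5°).
Interpolate at f = 0.35 with slerp weights a = sin((1−f)δ)/sin δ ≈ 0.705, b = sin(fδ)/sin δ ≈ 0.395.
p = a·p₁ + b·p₂ ≈ (-0.211, 0.915, 0.344); φ = arcsin(p_z) ≈ 20.13°, λ = atan2(p_y, p_x) ≈ 103.00°.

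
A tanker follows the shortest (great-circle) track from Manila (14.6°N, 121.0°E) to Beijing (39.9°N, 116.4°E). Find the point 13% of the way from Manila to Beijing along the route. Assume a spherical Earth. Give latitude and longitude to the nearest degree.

≈ (18°N, 121°E)

Write both endpoints as unit vectors p₁, p₂ with components (cos φ cos λ, cos φ sin λ, sin φ).
The central angle between the endpoints is δ = arccos(p₁·p₂) ≈ 0.447 rad (25.6°).
Interpolate at f = 0.13 with slerp weights a = sin((1−f)δ)/sin δ ≈ 0.877, b = sin(fδ)/sin δ ≈ 0.134.
p = a·p₁ + b·p₂ ≈ (-0.483, 0.820, 0.307); φ = arcsin(p_z) ≈ 17.90°, λ = atan2(p_y, p_x) ≈ 120.50°.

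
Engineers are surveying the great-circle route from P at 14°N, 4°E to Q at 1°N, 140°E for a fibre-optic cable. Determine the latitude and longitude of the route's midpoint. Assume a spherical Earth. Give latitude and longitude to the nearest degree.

≈ 19°N, 74°E

Write both endpoints as unit vectors p₁, p₂ with components (cos φ cos λ, cos φ sin λ, sin φ).
The central angle between the endpoints is δ = arccos(p₁·p₂) ≈ 2.337 rad (133.9°).
Interpolate at f = 1/2 with slerp weights a = sin((1−f)δ)/sin δ ≈ 1.278, b = sin(fδ)/sin δ ≈ 1.278.
p = a·p₁ + b·p₂ ≈ (0.258, 0.908, 0.331); φ = arcsin(p_z) ≈ 19.35°, λ = atan2(p_y, p_x) ≈ 74.13°.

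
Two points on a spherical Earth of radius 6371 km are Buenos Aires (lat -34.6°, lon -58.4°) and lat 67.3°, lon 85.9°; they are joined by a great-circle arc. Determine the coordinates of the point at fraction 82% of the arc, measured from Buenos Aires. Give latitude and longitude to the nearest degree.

The haversine formula gives a central angle δ ≈ 2.468 rad (141.4°) between the endpoints.
Interpolate at f = 0.82 with slerp weights a = sin((1−f)δ)/sin δ ≈ 0.689, b = sin(fδ)/sin δ ≈ 1.442.
p = a·p₁ + b·p₂ ≈ (0.337, 0.072, 0.939); φ = arcsin(p_z) ≈ 69.84°, λ = atan2(p_y, p_x) ≈ 12.01°.

≈ lat 70°, lon 12°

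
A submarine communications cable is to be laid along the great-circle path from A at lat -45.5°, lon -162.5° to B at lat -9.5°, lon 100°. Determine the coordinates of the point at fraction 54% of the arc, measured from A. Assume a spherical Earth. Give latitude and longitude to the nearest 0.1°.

Write both endpoints as unit vectors p₁, p₂ with components (cos φ cos λ, cos φ sin λ, sin φ).
The central angle between the endpoints is δ = arccos(p₁·p₂) ≈ 1.543 rad (88.4°).
Interpolate at f = 0.54 with slerp weights a = sin((1−f)δ)/sin δ ≈ 0.652, b = sin(fδ)/sin δ ≈ 0.740.
p = a·p₁ + b·p₂ ≈ (-0.563, 0.582, -0.587); φ = arcsin(p_z) ≈ -35.96°, λ = atan2(p_y, p_x) ≈ 134.04°.

≈ lat -36.0°, lon 134.0°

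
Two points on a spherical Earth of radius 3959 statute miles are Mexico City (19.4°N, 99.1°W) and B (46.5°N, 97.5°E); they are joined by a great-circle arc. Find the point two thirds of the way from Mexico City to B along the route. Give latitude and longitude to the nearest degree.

The haversine formula gives a central angle δ ≈ 1.962 rad (112.4°) between the endpoints.
Interpolate at f = 2/3 with slerp weights a = sin((1−f)δ)/sin δ ≈ 0.658, b = sin(fδ)/sin δ ≈ 1.045.
p = a·p₁ + b·p₂ ≈ (-0.192, 0.100, 0.976); φ = arcsin(p_z) ≈ 77.50°, λ = atan2(p_y, p_x) ≈ 152.49°.

≈ (77°N, 152°E)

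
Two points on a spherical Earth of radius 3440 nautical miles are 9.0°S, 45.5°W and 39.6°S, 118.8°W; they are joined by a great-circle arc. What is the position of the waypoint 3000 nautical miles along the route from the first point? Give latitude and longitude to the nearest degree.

≈ 35°S, 92°W

Write both endpoints as unit vectors p₁, p₂ with components (cos φ cos λ, cos φ sin λ, sin φ).
The central angle between the endpoints is δ = arccos(p₁·p₂) ≈ 1.247 rad (71.4°). The total great-circle distance is δ·R ≈ 1.247 × 3440 ≈ 4289 nmi, so the target fraction is f = 3000/4289 ≈ 0.699.
Interpolate at f ≈ 0.699 with slerp weights a = sin((1−f)δ)/sin δ ≈ 0.386, b = sin(fδ)/sin δ ≈ 0.808.
p = a·p₁ + b·p₂ ≈ (-0.033, -0.817, -0.575); φ = arcsin(p_z) ≈ -35.12°, λ = atan2(p_y, p_x) ≈ -92.28°.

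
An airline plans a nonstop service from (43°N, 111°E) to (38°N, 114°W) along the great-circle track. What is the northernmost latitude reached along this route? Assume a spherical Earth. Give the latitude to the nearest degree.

The great circle lies in the plane with unit normal n̂ = (p₁ × p₂)/|p₁ × p₂|.
Here n̂_z ≈ +0.408; the vertex latitude is φ_max = arccos|n̂_z| ≈ 65.9°.

≈ 66°N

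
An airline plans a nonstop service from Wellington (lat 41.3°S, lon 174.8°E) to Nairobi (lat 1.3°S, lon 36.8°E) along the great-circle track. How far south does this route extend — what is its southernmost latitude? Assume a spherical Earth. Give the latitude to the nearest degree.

The great circle lies in the plane with unit normal n̂ = (p₁ × p₂)/|p₁ × p₂|.
Here n̂_z ≈ -0.599; the vertex latitude is φ_max = arccos|n̂_z| ≈ 53.2°.
Check via Clairaut: cos φ_max = |cos φ₁| · sin C = cos(41.3°)·sin(127.2°) ≈ 0.599, again giving ≈ 53.2°.

≈ 53°S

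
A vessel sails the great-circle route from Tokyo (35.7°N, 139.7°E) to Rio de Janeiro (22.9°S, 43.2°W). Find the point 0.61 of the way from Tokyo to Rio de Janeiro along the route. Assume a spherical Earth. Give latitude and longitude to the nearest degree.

Convert each endpoint to a unit vector on the sphere (x = cos φ cos λ, y = cos φ sin λ, z = sin φ).
The central angle between the endpoints is δ = arccos(p₁·p₂) ≈ 2.914 rad (167.0°).
Interpolate at f = 0.61 with slerp weights a = sin((1−f)δ)/sin δ ≈ 4.019, b = sin(fδ)/sin δ ≈ 4.336.
p = a·p₁ + b·p₂ ≈ (0.423, -0.623, 0.658); φ = arcsin(p_z) ≈ 41.14°, λ = atan2(p_y, p_x) ≈ -55.86°.

≈ 41°N, 56°W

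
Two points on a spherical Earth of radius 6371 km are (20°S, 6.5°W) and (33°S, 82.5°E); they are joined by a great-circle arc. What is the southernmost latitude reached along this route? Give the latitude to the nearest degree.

The great circle lies in the plane with unit normal n̂ = (p₁ × p₂)/|p₁ × p₂|.
Here n̂_z ≈ +0.804; the vertex latitude is φ_max = arccos|n̂_z| ≈ 36.5°.

≈ 36°S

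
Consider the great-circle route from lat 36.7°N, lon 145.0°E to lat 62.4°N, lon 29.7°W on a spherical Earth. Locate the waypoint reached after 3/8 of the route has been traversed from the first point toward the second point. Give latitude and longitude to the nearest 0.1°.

Write both endpoints as unit vectors p₁, p₂ with components (cos φ cos λ, cos φ sin λ, sin φ).
The central angle between the endpoints is δ = arccos(p₁·p₂) ≈ 1.410 rad (80.8°).
Interpolate at f = 3/8 with slerp weights a = sin((1−f)δ)/sin δ ≈ 0.782, b = sin(fδ)/sin δ ≈ 0.511.
p = a·p₁ + b·p₂ ≈ (-0.308, 0.242, 0.920); φ = arcsin(p_z) ≈ 66.95°, λ = atan2(p_y, p_x) ≈ 141.80°.

≈ lat 66.9°N, lon 141.8°E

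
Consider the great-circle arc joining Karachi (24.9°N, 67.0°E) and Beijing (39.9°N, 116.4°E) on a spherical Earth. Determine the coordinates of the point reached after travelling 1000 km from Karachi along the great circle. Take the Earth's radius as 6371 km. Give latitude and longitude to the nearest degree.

≈ (29°N, 76°E)

Write both endpoints as unit vectors p₁, p₂ with components (cos φ cos λ, cos φ sin λ, sin φ).
The central angle between the endpoints is δ = arccos(p₁·p₂) ≈ 0.763 rad (43.7°). The total great-circle distance is δ·R ≈ 0.763 × 6371 ≈ 4860 km, so the target fraction is f = 1000/4860 ≈ 0.206.
Interpolate at f ≈ 0.206 with slerp weights a = sin((1−f)δ)/sin δ ≈ 0.824, b = sin(fδ)/sin δ ≈ 0.226.
p = a·p₁ + b·p₂ ≈ (0.215, 0.844, 0.492); φ = arcsin(p_z) ≈ 29.48°, λ = atan2(p_y, p_x) ≈ 75.71°.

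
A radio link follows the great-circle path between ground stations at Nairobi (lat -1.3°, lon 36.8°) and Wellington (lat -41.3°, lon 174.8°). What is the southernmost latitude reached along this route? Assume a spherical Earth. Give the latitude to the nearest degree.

≈ -53°

The great circle lies in the plane with unit normal n̂ = (p₁ × p₂)/|p₁ × p₂|.
Here n̂_z ≈ +0.599; the vertex latitude is φ_max = arccos|n̂_z| ≈ 53.2°.
Check via Clairaut: cos φ_max = |cos φ₁| · sin C = cos(1.3°)·sin(143.2°) ≈ 0.599, again giving ≈ 53.2°.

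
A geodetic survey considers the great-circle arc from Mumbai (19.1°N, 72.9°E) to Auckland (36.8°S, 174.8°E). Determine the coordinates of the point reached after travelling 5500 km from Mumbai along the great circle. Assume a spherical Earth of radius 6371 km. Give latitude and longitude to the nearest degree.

≈ (10°S, 113°E)

Write both endpoints as unit vectors p₁, p₂ with components (cos φ cos λ, cos φ sin λ, sin φ).
The central angle between the endpoints is δ = arccos(p₁·p₂) ≈ 1.931 rad (110.6°). The total great-circle distance is δ·R ≈ 1.931 × 6371 ≈ 12299 km, so the target fraction is f = 5500/12299 ≈ 0.447.
Interpolate at f ≈ 0.447 with slerp weights a = sin((1−f)δ)/sin δ ≈ 0.936, b = sin(fδ)/sin δ ≈ 0.812.
p = a·p₁ + b·p₂ ≈ (-0.387, 0.904, -0.180); φ = arcsin(p_z) ≈ -10.38°, λ = atan2(p_y, p_x) ≈ 113.20°.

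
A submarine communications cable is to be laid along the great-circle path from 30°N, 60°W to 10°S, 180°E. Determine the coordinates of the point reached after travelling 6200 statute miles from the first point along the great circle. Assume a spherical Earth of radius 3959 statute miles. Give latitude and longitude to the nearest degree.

≈ 6°N, 153°W

Write both endpoints as unit vectors p₁, p₂ with components (cos φ cos λ, cos φ sin λ, sin φ).
The central angle between the endpoints is δ = arccos(p₁·p₂) ≈ 2.110 rad (120.9°). The total great-circle distance is δ·R ≈ 2.110 × 3959 ≈ 8353 mi, so the target fraction is f = 6200/8353 ≈ 0.742.
Interpolate at f ≈ 0.742 with slerp weights a = sin((1−f)δ)/sin δ ≈ 0.603, b = sin(fδ)/sin δ ≈ 1.165.
p = a·p₁ + b·p₂ ≈ (-0.886, -0.452, 0.099); φ = arcsin(p_z) ≈ 5.68°, λ = atan2(p_y, p_x) ≈ -152.98°.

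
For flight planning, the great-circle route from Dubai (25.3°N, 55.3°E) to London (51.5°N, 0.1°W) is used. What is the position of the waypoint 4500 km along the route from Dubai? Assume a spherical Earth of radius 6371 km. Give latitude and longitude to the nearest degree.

≈ 49°N, 13°E

Convert each endpoint to a unit vector on the sphere (x = cos φ cos λ, y = cos φ sin λ, z = sin φ).
The central angle between the endpoints is δ = arccos(p₁·p₂) ≈ 0.858 rad (49.2°). The total great-circle distance is δ·R ≈ 0.858 × 6371 ≈ 5466 km, so the target fraction is f = 4500/5466 ≈ 0.823.
Interpolate at f ≈ 0.823 with slerp weights a = sin((1−f)δ)/sin δ ≈ 0.200, b = sin(fδ)/sin δ ≈ 0.858.
p = a·p₁ + b·p₂ ≈ (0.637, 0.147, 0.757); φ = arcsin(p_z) ≈ 49.18°, λ = atan2(p_y, p_x) ≈ 13.03°.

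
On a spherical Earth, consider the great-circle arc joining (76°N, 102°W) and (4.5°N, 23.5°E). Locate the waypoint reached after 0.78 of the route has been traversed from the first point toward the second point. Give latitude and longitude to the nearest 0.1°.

From cos δ = sin φ₁ sin φ₂ + cos φ₁ cos φ₂ cos Δλ, the central angle is δ ≈ 1.635 rad (93.7°).
Interpolate at f = 0.78 with slerp weights a = sin((1−f)δ)/sin δ ≈ 0.353, b = sin(fδ)/sin δ ≈ 0.959.
p = a·p₁ + b·p₂ ≈ (0.859, 0.298, 0.417); φ = arcsin(p_z) ≈ 24.67°, λ = atan2(p_y, p_x) ≈ 19.12°.

≈ (24.7°N, 19.1°E)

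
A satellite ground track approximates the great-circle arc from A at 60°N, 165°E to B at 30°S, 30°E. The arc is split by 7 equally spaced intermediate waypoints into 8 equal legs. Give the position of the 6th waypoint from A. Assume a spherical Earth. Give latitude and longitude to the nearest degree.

From cos δ = sin φ₁ sin φ₂ + cos φ₁ cos φ₂ cos Δλ, the central angle is δ ≈ 2.403 rad (137.7°).
Interpolate at f = 6/8 with slerp weights a = sin((1−f)δ)/sin δ ≈ 0.839, b = sin(fδ)/sin δ ≈ 1.445.
p = a·p₁ + b·p₂ ≈ (0.679, 0.734, 0.004); φ = arcsin(p_z) ≈ 0.24°, λ = atan2(p_y, p_x) ≈ 47.26°.

≈ 0°N, 47°E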